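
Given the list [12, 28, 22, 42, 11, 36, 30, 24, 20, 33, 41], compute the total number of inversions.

For each element, count later entries that are smaller:
12 → 11 → 1
28 → 22, 11, 24, 20 → 4
22 → 11, 20 → 2
42 → 11, 36, 30, 24, 20, 33, 41 → 7
11 → none → 0
36 → 30, 24, 20, 33 → 4
30 → 24, 20 → 2
24 → 20 → 1
20 → none → 0
33 → none → 0
41 → none → 0
Sum: 1 + 4 + 2 + 7 + 0 + 4 + 2 + 1 + 0 + 0 + 0 = 21

21 inversions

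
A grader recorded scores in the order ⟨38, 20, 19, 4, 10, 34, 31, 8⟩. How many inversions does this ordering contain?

Element-by-element contributions:
38 → 20, 19, 4, 10, 34, 31, 8 → 7
20 → 19, 4, 10, 8 → 4
19 → 4, 10, 8 → 3
4 → none → 0
10 → 8 → 1
34 → 31, 8 → 2
31 → 8 → 1
8 → none → 0
Sum: 7 + 4 + 3 + 0 + 1 + 2 + 1 + 0 = 18

18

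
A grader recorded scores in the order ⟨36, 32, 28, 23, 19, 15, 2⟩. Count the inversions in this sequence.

Inversions: 21

Count, for each position, how many later elements it exceeds:
36: 6
32: 5
28: 4
23: 3
19: 2
15: 1
2: 0
Sum: 6 + 5 + 4 + 3 + 2 + 1 + 0 = 21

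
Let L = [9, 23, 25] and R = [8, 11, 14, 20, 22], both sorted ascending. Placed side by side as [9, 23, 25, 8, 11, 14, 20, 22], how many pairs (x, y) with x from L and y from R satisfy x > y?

Take each right-half value and tally the left-half values above it:
r = 8: 9, 23, 25 → 3
r = 11: 23, 25 → 2
r = 14: 23, 25 → 2
r = 20: 23, 25 → 2
r = 22: 23, 25 → 2
Cross-inversions: 3 + 2 + 2 + 2 + 2 = 11

11 split inversions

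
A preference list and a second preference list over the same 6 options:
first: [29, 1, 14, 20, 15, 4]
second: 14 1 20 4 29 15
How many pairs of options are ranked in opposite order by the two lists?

6 pairs

Assign each item its position (1..6) in the first ordering, then rewrite the second ordering as that position sequence:
positions: 29→1, 1→2, 14→3, 20→4, 15→5, 4→6
second ordering as positions: [3, 2, 4, 6, 1, 5]
Discordant pairs = inversions in this position sequence.
3: 2, 1 → 2
2: 1 → 1
4: 1 → 1
6: 1, 5 → 2
1: 0
5: 0
Total: 2 + 1 + 1 + 2 + 0 + 0 = 6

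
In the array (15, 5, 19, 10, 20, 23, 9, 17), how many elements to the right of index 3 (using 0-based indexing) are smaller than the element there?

The element at index 3 is 10.
Elements after it: 20, 23, 9, 17
Those smaller than 10: 9

1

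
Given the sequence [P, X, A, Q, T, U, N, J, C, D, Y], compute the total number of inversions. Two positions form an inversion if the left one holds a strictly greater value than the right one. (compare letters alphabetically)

30

Count, for each position, how many later elements it exceeds:
P: 5
X: 8
A: 0
Q: 4
T: 4
U: 4
N: 3
J: 2
C: 0
D: 0
Y: 0
Sum: 5 + 8 + 0 + 4 + 4 + 4 + 3 + 2 + 0 + 0 + 0 = 30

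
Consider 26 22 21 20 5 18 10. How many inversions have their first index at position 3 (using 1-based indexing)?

The element at index 3 is 21.
Elements after it: 20, 5, 18, 10
Those smaller than 21: 20, 5, 18, 10

4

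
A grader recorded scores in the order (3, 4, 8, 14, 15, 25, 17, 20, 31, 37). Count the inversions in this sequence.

2

Sweep left to right; for each value list the smaller values that follow it:
3: 0
4: 0
8: 0
14: 0
15: 0
25: 2
17: 0
20: 0
31: 0
37: 0
Sum: 0 + 0 + 0 + 0 + 0 + 2 + 0 + 0 + 0 + 0 = 2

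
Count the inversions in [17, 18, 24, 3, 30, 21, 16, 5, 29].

Inversions: 17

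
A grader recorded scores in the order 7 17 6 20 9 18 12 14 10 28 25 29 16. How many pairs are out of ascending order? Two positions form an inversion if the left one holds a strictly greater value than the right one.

23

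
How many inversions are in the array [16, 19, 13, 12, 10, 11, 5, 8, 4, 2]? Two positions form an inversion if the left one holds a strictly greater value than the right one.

Count, for each position, how many later elements it exceeds:
16 → 13, 12, 10, 11, 5, 8, 4, 2 → 8
19 → 13, 12, 10, 11, 5, 8, 4, 2 → 8
13 → 12, 10, 11, 5, 8, 4, 2 → 7
12 → 10, 11, 5, 8, 4, 2 → 6
10 → 5, 8, 4, 2 → 4
11 → 5, 8, 4, 2 → 4
5 → 4, 2 → 2
8 → 4, 2 → 2
4 → 2 → 1
2 → none → 0
Sum: 8 + 8 + 7 + 6 + 4 + 4 + 2 + 2 + 1 + 0 = 42

42 out-of-order pairs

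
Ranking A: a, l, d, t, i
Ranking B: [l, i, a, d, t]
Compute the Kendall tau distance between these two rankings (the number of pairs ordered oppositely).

4 discordant pairs

Assign each item its position (1..5) in the first ordering, then rewrite the second ordering as that position sequence:
positions: a→1, l→2, d→3, t→4, i→5
second ordering as positions: [2, 5, 1, 3, 4]
Discordant pairs = inversions in this position sequence.
2: 1 → 1
5: 1, 3, 4 → 3
1: 0
3: 0
4: 0
Total: 1 + 3 + 0 + 0 + 0 = 4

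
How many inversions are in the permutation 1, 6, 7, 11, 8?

For each element, count later entries that are smaller:
1 → none → 0
6 → none → 0
7 → none → 0
11 → 8 → 1
8 → none → 0
Sum: 0 + 0 + 0 + 1 + 0 = 1

1 out-of-order pair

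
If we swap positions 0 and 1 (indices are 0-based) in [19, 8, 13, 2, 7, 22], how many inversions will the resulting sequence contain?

7

Positions 0 and 1 hold 19 and 8; after swapping, the array is [8, 19, 13, 2, 7, 22].
Sweep left to right; for each value list the smaller values that follow it:
8: 2
19: 3
13: 2
2: 0
7: 0
22: 0
Sum: 2 + 3 + 2 + 0 + 0 + 0 = 7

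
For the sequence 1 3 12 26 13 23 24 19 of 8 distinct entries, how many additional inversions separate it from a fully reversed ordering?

22

Maximum inversions for 8 distinct elements is C(8, 2) = 8·7/2 = 28.
Current inversions — for each element, count later smaller elements:
1: 0
3: 0
12: 0
26: 4
13: 0
23: 1
24: 1
19: 0
Current total: 0 + 0 + 0 + 4 + 0 + 1 + 1 + 0 = 6
Shortfall: 28 − 6 = 22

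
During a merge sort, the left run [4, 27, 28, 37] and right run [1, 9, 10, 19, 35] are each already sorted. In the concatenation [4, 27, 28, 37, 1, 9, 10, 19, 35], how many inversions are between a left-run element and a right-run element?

14 cross-inversions

Take each right-half value and tally the left-half values above it:
r = 1: 4, 27, 28, 37 → 4
r = 9: 27, 28, 37 → 3
r = 10: 27, 28, 37 → 3
r = 19: 27, 28, 37 → 3
r = 35: 37 → 1
Cross-inversions: 4 + 3 + 3 + 3 + 1 = 14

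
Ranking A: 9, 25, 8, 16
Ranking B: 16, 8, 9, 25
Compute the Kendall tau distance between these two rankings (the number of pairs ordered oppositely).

5

Assign each item its position (1..4) in the first ordering, then rewrite the second ordering as that position sequence:
positions: 9→1, 25→2, 8→3, 16→4
second ordering as positions: [4, 3, 1, 2]
Discordant pairs = inversions in this position sequence.
4: 3, 1, 2 → 3
3: 1, 2 → 2
1: 0
2: 0
Total: 3 + 2 + 0 + 0 = 5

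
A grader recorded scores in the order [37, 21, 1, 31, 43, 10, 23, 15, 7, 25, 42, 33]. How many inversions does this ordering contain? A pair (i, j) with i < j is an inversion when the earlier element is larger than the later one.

30

For each element, count later entries that are smaller:
37 → 21, 1, 31, 10, 23, 15, 7, 25, 33 → 9
21 → 1, 10, 15, 7 → 4
1 → none → 0
31 → 10, 23, 15, 7, 25 → 5
43 → 10, 23, 15, 7, 25, 42, 33 → 7
10 → 7 → 1
23 → 15, 7 → 2
15 → 7 → 1
7 → none → 0
25 → none → 0
42 → 33 → 1
33 → none → 0
Sum: 9 + 4 + 0 + 5 + 7 + 1 + 2 + 1 + 0 + 0 + 1 + 0 = 30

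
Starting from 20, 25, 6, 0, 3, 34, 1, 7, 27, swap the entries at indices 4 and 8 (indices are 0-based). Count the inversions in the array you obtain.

20 inversions

Positions 4 and 8 hold 3 and 27; after swapping, the array is [20, 25, 6, 0, 27, 34, 1, 7, 3].
For each element, count later entries that are smaller:
20: 5
25: 5
6: 3
0: 0
27: 3
34: 3
1: 0
7: 1
3: 0
Sum: 5 + 5 + 3 + 0 + 3 + 3 + 0 + 1 + 0 = 20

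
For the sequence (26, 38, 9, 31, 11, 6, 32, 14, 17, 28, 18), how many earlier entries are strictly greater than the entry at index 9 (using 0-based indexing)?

The element at index 9 is 28.
Elements before it: 26, 38, 9, 31, 11, 6, 32, 14, 17
Those larger than 28: 38, 31, 32

3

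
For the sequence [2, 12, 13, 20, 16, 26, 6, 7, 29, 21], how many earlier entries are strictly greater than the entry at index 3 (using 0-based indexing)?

The element at index 3 is 20.
Elements before it: 2, 12, 13
None of them are larger than 20.

0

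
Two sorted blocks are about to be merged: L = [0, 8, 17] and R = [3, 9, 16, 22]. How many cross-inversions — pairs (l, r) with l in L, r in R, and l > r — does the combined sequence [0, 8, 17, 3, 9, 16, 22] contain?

4

For each element r of the right run, count left-run elements greater than r:
r = 3: 8, 17 → 2
r = 9: 17 → 1
r = 16: 17 → 1
r = 22: none → 0
Cross-inversions: 2 + 1 + 1 + 0 = 4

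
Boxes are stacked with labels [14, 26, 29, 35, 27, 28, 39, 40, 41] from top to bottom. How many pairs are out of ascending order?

Sweep left to right; for each value list the smaller values that follow it:
14 → none → 0
26 → none → 0
29 → 27, 28 → 2
35 → 27, 28 → 2
27 → none → 0
28 → none → 0
39 → none → 0
40 → none → 0
41 → none → 0
Sum: 0 + 0 + 2 + 2 + 0 + 0 + 0 + 0 + 0 = 4

4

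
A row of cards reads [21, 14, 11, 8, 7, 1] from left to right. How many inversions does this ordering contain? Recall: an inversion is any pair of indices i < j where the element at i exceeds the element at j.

Count, for each position, how many later elements it exceeds:
21: 5
14: 4
11: 3
8: 2
7: 1
1: 0
Sum: 5 + 4 + 3 + 2 + 1 + 0 = 15

15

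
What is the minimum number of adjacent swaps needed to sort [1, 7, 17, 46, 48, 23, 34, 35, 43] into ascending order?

The minimum number of adjacent swaps to sort an array equals its inversion count, since every such swap removes exactly one inversion.
Count inversions — for each element, later elements that are smaller:
1: none → 0
7: none → 0
17: none → 0
46: 23, 34, 35, 43 → 4
48: 23, 34, 35, 43 → 4
23: none → 0
34: none → 0
35: none → 0
43: none → 0
Total inversions: 0 + 0 + 0 + 4 + 4 + 0 + 0 + 0 + 0 = 8

8 adjacent swaps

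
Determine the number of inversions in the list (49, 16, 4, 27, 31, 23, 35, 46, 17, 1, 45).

Element-by-element contributions:
49 → 16, 4, 27, 31, 23, 35, 46, 17, 1, 45 → 10
16 → 4, 1 → 2
4 → 1 → 1
27 → 23, 17, 1 → 3
31 → 23, 17, 1 → 3
23 → 17, 1 → 2
35 → 17, 1 → 2
46 → 17, 1, 45 → 3
17 → 1 → 1
1 → none → 0
45 → none → 0
Sum: 10 + 2 + 1 + 3 + 3 + 2 + 2 + 3 + 1 + 0 + 0 = 27

27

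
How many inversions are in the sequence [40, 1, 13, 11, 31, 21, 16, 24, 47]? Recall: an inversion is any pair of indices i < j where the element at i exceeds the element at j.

12

For each element, count later entries that are smaller:
40 → 1, 13, 11, 31, 21, 16, 24 → 7
1 → none → 0
13 → 11 → 1
11 → none → 0
31 → 21, 16, 24 → 3
21 → 16 → 1
16 → none → 0
24 → none → 0
47 → none → 0
Sum: 7 + 0 + 1 + 0 + 3 + 1 + 0 + 0 + 0 = 12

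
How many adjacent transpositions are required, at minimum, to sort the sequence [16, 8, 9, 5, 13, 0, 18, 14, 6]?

Adjacent swaps: 19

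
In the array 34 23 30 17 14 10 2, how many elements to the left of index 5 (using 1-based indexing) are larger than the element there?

4 such elements

The element at index 5 is 14.
Elements before it: 34, 23, 30, 17
Those larger than 14: 34, 23, 30, 17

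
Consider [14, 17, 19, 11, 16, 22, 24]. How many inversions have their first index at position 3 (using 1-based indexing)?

2

The element at index 3 is 19.
Elements after it: 11, 16, 22, 24
Those smaller than 19: 11, 16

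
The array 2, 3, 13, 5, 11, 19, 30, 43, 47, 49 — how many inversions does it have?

2 out-of-order pairs

Sweep left to right; for each value list the smaller values that follow it:
2 → none → 0
3 → none → 0
13 → 5, 11 → 2
5 → none → 0
11 → none → 0
19 → none → 0
30 → none → 0
43 → none → 0
47 → none → 0
49 → none → 0
Sum: 0 + 0 + 2 + 0 + 0 + 0 + 0 + 0 + 0 + 0 = 2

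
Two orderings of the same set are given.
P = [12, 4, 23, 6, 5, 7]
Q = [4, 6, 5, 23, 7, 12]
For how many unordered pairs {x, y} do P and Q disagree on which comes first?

Assign each item its position (1..6) in the first ordering, then rewrite the second ordering as that position sequence:
positions: 12→1, 4→2, 23→3, 6→4, 5→5, 7→6
second ordering as positions: [2, 4, 5, 3, 6, 1]
Discordant pairs = inversions in this position sequence.
2: 1 → 1
4: 3, 1 → 2
5: 3, 1 → 2
3: 1 → 1
6: 1 → 1
1: 0
Total: 1 + 2 + 2 + 1 + 1 + 0 = 7

7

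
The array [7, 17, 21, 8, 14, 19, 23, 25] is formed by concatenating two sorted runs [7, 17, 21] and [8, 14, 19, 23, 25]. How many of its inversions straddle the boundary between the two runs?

5

Count, for every r in R, how many entries of L exceed r:
r = 8: 17, 21 → 2
r = 14: 17, 21 → 2
r = 19: 21 → 1
r = 23: none → 0
r = 25: none → 0
Cross-inversions: 2 + 2 + 1 + 0 + 0 = 5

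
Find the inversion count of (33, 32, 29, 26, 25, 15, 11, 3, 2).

36 inversions

Element-by-element contributions:
33 → 32, 29, 26, 25, 15, 11, 3, 2 → 8
32 → 29, 26, 25, 15, 11, 3, 2 → 7
29 → 26, 25, 15, 11, 3, 2 → 6
26 → 25, 15, 11, 3, 2 → 5
25 → 15, 11, 3, 2 → 4
15 → 11, 3, 2 → 3
11 → 3, 2 → 2
3 → 2 → 1
2 → none → 0
Sum: 8 + 7 + 6 + 5 + 4 + 3 + 2 + 1 + 0 = 36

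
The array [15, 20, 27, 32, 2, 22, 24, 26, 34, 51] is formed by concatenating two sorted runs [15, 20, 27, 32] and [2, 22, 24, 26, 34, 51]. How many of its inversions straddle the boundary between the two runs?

Split inversions: 10

Take each right-half value and tally the left-half values above it:
r = 2: 15, 20, 27, 32 → 4
r = 22: 27, 32 → 2
r = 24: 27, 32 → 2
r = 26: 27, 32 → 2
r = 34: none → 0
r = 51: none → 0
Cross-inversions: 4 + 2 + 2 + 2 + 0 + 0 = 10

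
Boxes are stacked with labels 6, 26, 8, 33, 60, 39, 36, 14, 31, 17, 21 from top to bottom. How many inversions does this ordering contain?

Sweep left to right; for each value list the smaller values that follow it:
6: 0
26: 4
8: 0
33: 4
60: 6
39: 5
36: 4
14: 0
31: 2
17: 0
21: 0
Sum: 0 + 4 + 0 + 4 + 6 + 5 + 4 + 0 + 2 + 0 + 0 = 25

25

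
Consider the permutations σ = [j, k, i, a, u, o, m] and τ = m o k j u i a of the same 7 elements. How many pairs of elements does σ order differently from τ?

Assign each item its position (1..7) in the first ordering, then rewrite the second ordering as that position sequence:
positions: j→1, k→2, i→3, a→4, u→5, o→6, m→7
second ordering as positions: [7, 6, 2, 1, 5, 3, 4]
Discordant pairs = inversions in this position sequence.
7: 6, 2, 1, 5, 3, 4 → 6
6: 2, 1, 5, 3, 4 → 5
2: 1 → 1
1: 0
5: 3, 4 → 2
3: 0
4: 0
Total: 6 + 5 + 1 + 0 + 2 + 0 + 0 = 14

14 discordant pairs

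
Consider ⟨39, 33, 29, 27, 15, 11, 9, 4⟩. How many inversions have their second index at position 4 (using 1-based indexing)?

3

The element at index 4 is 27.
Elements before it: 39, 33, 29
Those larger than 27: 39, 33, 29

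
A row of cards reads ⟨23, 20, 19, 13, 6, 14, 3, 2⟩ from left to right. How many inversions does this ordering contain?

Inversions: 26

Sweep left to right; for each value list the smaller values that follow it:
23: 7
20: 6
19: 5
13: 3
6: 2
14: 2
3: 1
2: 0
Sum: 7 + 6 + 5 + 3 + 2 + 2 + 1 + 0 = 26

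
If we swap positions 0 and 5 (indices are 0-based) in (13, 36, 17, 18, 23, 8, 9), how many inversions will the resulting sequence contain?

Positions 0 and 5 hold 13 and 8; after swapping, the array is [8, 36, 17, 18, 23, 13, 9].
Sweep left to right; for each value list the smaller values that follow it:
8: 0
36: 5
17: 2
18: 2
23: 2
13: 1
9: 0
Sum: 0 + 5 + 2 + 2 + 2 + 1 + 0 = 12

12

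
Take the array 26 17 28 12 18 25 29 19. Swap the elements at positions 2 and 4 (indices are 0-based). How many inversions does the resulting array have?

Positions 2 and 4 hold 28 and 18; after swapping, the array is [26, 17, 18, 12, 28, 25, 29, 19].
Count, for each position, how many later elements it exceeds:
26 → 17, 18, 12, 25, 19 → 5
17 → 12 → 1
18 → 12 → 1
12 → none → 0
28 → 25, 19 → 2
25 → 19 → 1
29 → 19 → 1
19 → none → 0
Sum: 5 + 1 + 1 + 0 + 2 + 1 + 1 + 0 = 11

11 inversions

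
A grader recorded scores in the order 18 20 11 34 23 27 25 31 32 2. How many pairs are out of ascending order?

Out-of-order pairs: 17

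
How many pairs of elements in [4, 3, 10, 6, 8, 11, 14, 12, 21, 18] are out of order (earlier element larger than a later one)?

5 inversions

Count, for each position, how many later elements it exceeds:
4 → 3 → 1
3 → none → 0
10 → 6, 8 → 2
6 → none → 0
8 → none → 0
11 → none → 0
14 → 12 → 1
12 → none → 0
21 → 18 → 1
18 → none → 0
Sum: 1 + 0 + 2 + 0 + 0 + 0 + 1 + 0 + 1 + 0 = 5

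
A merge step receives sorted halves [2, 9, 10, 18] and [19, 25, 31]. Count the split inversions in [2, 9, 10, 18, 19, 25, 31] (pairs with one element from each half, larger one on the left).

0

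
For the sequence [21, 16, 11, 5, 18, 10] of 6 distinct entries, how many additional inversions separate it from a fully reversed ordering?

4 inversions short

Maximum inversions for 6 distinct elements is C(6, 2) = 6·5/2 = 15.
Current inversions — for each element, count later smaller elements:
21: 5
16: 3
11: 2
5: 0
18: 1
10: 0
Current total: 5 + 3 + 2 + 0 + 1 + 0 = 11
Shortfall: 15 − 11 = 4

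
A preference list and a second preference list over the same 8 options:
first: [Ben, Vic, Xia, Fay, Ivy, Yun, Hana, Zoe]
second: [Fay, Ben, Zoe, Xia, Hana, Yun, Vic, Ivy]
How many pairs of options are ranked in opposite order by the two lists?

14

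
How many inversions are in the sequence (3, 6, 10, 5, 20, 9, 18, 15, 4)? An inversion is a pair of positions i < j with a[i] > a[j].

There are 14 out-of-order pairs.

For each element, count later entries that are smaller:
3 → none → 0
6 → 5, 4 → 2
10 → 5, 9, 4 → 3
5 → 4 → 1
20 → 9, 18, 15, 4 → 4
9 → 4 → 1
18 → 15, 4 → 2
15 → 4 → 1
4 → none → 0
Sum: 0 + 2 + 3 + 1 + 4 + 1 + 2 + 1 + 0 = 14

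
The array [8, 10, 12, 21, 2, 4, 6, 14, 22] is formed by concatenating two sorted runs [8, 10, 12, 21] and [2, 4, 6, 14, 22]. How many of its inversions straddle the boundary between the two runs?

13 split inversions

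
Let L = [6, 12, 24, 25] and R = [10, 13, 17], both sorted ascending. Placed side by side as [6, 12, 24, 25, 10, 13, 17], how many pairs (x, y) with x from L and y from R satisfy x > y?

Split inversions: 7

Count, for every r in R, how many entries of L exceed r:
r = 10: 12, 24, 25 → 3
r = 13: 24, 25 → 2
r = 17: 24, 25 → 2
Cross-inversions: 3 + 2 + 2 = 7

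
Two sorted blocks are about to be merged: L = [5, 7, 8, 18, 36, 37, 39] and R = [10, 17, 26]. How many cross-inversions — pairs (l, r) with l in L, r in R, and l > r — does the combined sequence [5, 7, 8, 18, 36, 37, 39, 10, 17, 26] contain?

Take each right-half value and tally the left-half values above it:
r = 10: 18, 36, 37, 39 → 4
r = 17: 18, 36, 37, 39 → 4
r = 26: 36, 37, 39 → 3
Cross-inversions: 4 + 4 + 3 = 11

11 split inversions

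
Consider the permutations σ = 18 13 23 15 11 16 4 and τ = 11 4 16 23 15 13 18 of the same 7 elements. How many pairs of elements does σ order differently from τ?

Assign each item its position (1..7) in the first ordering, then rewrite the second ordering as that position sequence:
positions: 18→1, 13→2, 23→3, 15→4, 11→5, 16→6, 4→7
second ordering as positions: [5, 7, 6, 3, 4, 2, 1]
Discordant pairs = inversions in this position sequence.
5: 3, 4, 2, 1 → 4
7: 6, 3, 4, 2, 1 → 5
6: 3, 4, 2, 1 → 4
3: 2, 1 → 2
4: 2, 1 → 2
2: 1 → 1
1: 0
Total: 4 + 5 + 4 + 2 + 2 + 1 + 0 = 18

18 discordant pairs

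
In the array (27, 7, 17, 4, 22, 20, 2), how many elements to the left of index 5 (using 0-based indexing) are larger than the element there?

2 such elements

The element at index 5 is 20.
Elements before it: 27, 7, 17, 4, 22
Those larger than 20: 27, 22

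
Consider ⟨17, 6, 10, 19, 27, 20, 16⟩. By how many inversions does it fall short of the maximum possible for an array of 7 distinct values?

14 inversions short

Maximum inversions for 7 distinct elements is C(7, 2) = 7·6/2 = 21.
Current inversions — for each element, count later smaller elements:
17: 3
6: 0
10: 0
19: 1
27: 2
20: 1
16: 0
Current total: 3 + 0 + 0 + 1 + 2 + 1 + 0 = 7
Shortfall: 21 − 7 = 14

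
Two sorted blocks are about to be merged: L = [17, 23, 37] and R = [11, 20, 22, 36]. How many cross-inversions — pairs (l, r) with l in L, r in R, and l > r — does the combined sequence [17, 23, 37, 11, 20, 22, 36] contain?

For each element r of the right run, count left-run elements greater than r:
r = 11: 17, 23, 37 → 3
r = 20: 23, 37 → 2
r = 22: 23, 37 → 2
r = 36: 37 → 1
Cross-inversions: 3 + 2 + 2 + 1 = 8

8 split inversions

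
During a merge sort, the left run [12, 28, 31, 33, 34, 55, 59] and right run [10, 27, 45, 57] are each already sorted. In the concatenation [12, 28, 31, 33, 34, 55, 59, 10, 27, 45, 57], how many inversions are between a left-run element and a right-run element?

Split inversions: 16

Count, for every r in R, how many entries of L exceed r:
r = 10: 12, 28, 31, 33, 34, 55, 59 → 7
r = 27: 28, 31, 33, 34, 55, 59 → 6
r = 45: 55, 59 → 2
r = 57: 59 → 1
Cross-inversions: 7 + 6 + 2 + 1 = 16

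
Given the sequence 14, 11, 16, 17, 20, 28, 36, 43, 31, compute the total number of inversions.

3

Sweep left to right; for each value list the smaller values that follow it:
14 → 11 → 1
11 → none → 0
16 → none → 0
17 → none → 0
20 → none → 0
28 → none → 0
36 → 31 → 1
43 → 31 → 1
31 → none → 0
Sum: 1 + 0 + 0 + 0 + 0 + 0 + 1 + 1 + 0 = 3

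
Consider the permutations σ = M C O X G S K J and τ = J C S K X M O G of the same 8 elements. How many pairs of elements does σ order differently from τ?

18 discordant pairs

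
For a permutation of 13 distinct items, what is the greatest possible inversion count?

The maximum occurs when the array is in strictly decreasing order: every one of the C(13, 2) pairs is inverted.
C(13, 2) = 13·12/2 = 78

78 inversions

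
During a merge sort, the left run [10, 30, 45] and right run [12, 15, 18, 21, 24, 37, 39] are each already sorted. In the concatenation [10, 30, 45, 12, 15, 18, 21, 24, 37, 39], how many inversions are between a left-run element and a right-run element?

Count, for every r in R, how many entries of L exceed r:
r = 12: 30, 45 → 2
r = 15: 30, 45 → 2
r = 18: 30, 45 → 2
r = 21: 30, 45 → 2
r = 24: 30, 45 → 2
r = 37: 45 → 1
r = 39: 45 → 1
Cross-inversions: 2 + 2 + 2 + 2 + 2 + 1 + 1 = 12

Split inversions: 12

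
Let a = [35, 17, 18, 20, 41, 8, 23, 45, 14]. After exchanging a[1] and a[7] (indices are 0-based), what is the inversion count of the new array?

26 inversions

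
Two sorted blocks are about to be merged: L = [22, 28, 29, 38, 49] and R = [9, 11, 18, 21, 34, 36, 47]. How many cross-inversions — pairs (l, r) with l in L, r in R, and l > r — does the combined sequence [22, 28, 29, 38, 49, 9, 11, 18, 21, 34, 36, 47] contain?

25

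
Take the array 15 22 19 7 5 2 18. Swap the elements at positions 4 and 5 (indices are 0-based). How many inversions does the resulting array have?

Positions 4 and 5 hold 5 and 2; after swapping, the array is [15, 22, 19, 7, 2, 5, 18].
Count, for each position, how many later elements it exceeds:
15 → 7, 2, 5 → 3
22 → 19, 7, 2, 5, 18 → 5
19 → 7, 2, 5, 18 → 4
7 → 2, 5 → 2
2 → none → 0
5 → none → 0
18 → none → 0
Sum: 3 + 5 + 4 + 2 + 0 + 0 + 0 = 14

Inversions: 14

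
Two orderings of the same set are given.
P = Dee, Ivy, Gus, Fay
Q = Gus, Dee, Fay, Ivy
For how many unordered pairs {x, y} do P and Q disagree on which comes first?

Assign each item its position (1..4) in the first ordering, then rewrite the second ordering as that position sequence:
positions: Dee→1, Ivy→2, Gus→3, Fay→4
second ordering as positions: [3, 1, 4, 2]
Discordant pairs = inversions in this position sequence.
3: 1, 2 → 2
1: 0
4: 2 → 1
2: 0
Total: 2 + 0 + 1 + 0 = 3

3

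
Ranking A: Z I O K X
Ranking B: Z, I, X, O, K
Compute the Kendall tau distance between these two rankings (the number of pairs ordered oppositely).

Assign each item its position (1..5) in the first ordering, then rewrite the second ordering as that position sequence:
positions: Z→1, I→2, O→3, K→4, X→5
second ordering as positions: [1, 2, 5, 3, 4]
Discordant pairs = inversions in this position sequence.
1: 0
2: 0
5: 3, 4 → 2
3: 0
4: 0
Total: 0 + 0 + 2 + 0 + 0 = 2

Discordant pairs: 2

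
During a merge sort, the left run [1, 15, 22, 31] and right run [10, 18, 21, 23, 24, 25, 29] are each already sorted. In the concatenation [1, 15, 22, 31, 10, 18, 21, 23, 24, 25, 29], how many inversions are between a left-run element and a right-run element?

Take each right-half value and tally the left-half values above it:
r = 10: 15, 22, 31 → 3
r = 18: 22, 31 → 2
r = 21: 22, 31 → 2
r = 23: 31 → 1
r = 24: 31 → 1
r = 25: 31 → 1
r = 29: 31 → 1
Cross-inversions: 3 + 2 + 2 + 1 + 1 + 1 + 1 = 11

11 split inversions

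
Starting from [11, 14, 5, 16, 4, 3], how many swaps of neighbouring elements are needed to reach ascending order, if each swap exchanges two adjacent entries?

Each adjacent swap fixes exactly one inversion, so the minimum swap count equals the number of inversions.
Count inversions — for each element, later elements that are smaller:
11: 5, 4, 3 → 3
14: 5, 4, 3 → 3
5: 4, 3 → 2
16: 4, 3 → 2
4: 3 → 1
3: none → 0
Total inversions: 3 + 3 + 2 + 2 + 1 + 0 = 11

11 swaps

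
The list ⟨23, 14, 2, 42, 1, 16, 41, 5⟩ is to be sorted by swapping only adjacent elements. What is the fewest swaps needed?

15

The minimum number of adjacent swaps to sort an array equals its inversion count, since every such swap removes exactly one inversion.
Count inversions — for each element, later elements that are smaller:
23: 14, 2, 1, 16, 5 → 5
14: 2, 1, 5 → 3
2: 1 → 1
42: 1, 16, 41, 5 → 4
1: none → 0
16: 5 → 1
41: 5 → 1
5: none → 0
Total inversions: 5 + 3 + 1 + 4 + 0 + 1 + 1 + 0 = 15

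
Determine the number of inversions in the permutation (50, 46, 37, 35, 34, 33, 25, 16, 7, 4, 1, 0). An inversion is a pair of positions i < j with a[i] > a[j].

66 out-of-order pairs

Count, for each position, how many later elements it exceeds:
50 → 46, 37, 35, 34, 33, 25, 16, 7, 4, 1, 0 → 11
46 → 37, 35, 34, 33, 25, 16, 7, 4, 1, 0 → 10
37 → 35, 34, 33, 25, 16, 7, 4, 1, 0 → 9
35 → 34, 33, 25, 16, 7, 4, 1, 0 → 8
34 → 33, 25, 16, 7, 4, 1, 0 → 7
33 → 25, 16, 7, 4, 1, 0 → 6
25 → 16, 7, 4, 1, 0 → 5
16 → 7, 4, 1, 0 → 4
7 → 4, 1, 0 → 3
4 → 1, 0 → 2
1 → 0 → 1
0 → none → 0
Sum: 11 + 10 + 9 + 8 + 7 + 6 + 5 + 4 + 3 + 2 + 1 + 0 = 66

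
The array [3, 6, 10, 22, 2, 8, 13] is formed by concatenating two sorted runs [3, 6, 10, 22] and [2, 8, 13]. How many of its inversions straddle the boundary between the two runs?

Split inversions: 7

Count, for every r in R, how many entries of L exceed r:
r = 2: 3, 6, 10, 22 → 4
r = 8: 10, 22 → 2
r = 13: 22 → 1
Cross-inversions: 4 + 2 + 1 = 7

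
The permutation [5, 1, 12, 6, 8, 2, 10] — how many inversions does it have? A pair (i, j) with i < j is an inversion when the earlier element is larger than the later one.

8

Out-of-order index pairs (1-indexed):
(1,2): 5 > 1
(1,6): 5 > 2
(3,4): 12 > 6
(3,5): 12 > 8
(3,6): 12 > 2
(3,7): 12 > 10
(4,6): 6 > 2
(5,6): 8 > 2
That's 8 pairs.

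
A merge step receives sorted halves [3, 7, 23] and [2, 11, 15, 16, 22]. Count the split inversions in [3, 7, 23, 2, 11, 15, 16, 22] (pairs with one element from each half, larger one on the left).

7

For each element r of the right run, count left-run elements greater than r:
r = 2: 3, 7, 23 → 3
r = 11: 23 → 1
r = 15: 23 → 1
r = 16: 23 → 1
r = 22: 23 → 1
Cross-inversions: 3 + 1 + 1 + 1 + 1 = 7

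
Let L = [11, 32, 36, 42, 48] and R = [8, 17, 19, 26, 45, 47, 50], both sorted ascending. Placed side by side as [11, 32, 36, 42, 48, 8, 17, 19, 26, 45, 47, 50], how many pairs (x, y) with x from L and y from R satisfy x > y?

19 cross-inversions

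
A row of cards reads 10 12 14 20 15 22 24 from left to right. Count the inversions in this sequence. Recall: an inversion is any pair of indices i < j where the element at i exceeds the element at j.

Listing every pair i<j with a[i]>a[j] (using 1-based positions):
(4,5): 20 > 15
That's 1 pair.

1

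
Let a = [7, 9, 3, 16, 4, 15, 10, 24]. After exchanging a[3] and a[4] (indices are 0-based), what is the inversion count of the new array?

7

Positions 3 and 4 hold 16 and 4; after swapping, the array is [7, 9, 3, 4, 16, 15, 10, 24].
Sweep left to right; for each value list the smaller values that follow it:
7 → 3, 4 → 2
9 → 3, 4 → 2
3 → none → 0
4 → none → 0
16 → 15, 10 → 2
15 → 10 → 1
10 → none → 0
24 → none → 0
Sum: 2 + 2 + 0 + 0 + 2 + 1 + 0 + 0 = 7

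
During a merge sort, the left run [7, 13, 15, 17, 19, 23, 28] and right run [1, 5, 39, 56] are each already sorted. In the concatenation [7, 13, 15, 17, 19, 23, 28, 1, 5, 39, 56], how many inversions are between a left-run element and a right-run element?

14

Take each right-half value and tally the left-half values above it:
r = 1: 7, 13, 15, 17, 19, 23, 28 → 7
r = 5: 7, 13, 15, 17, 19, 23, 28 → 7
r = 39: none → 0
r = 56: none → 0
Cross-inversions: 7 + 7 + 0 + 0 = 14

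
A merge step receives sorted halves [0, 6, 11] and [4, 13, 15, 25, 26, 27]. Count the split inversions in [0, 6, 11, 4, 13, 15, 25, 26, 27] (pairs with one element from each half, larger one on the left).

2 split inversions

For each element r of the right run, count left-run elements greater than r:
r = 4: 6, 11 → 2
r = 13: none → 0
r = 15: none → 0
r = 25: none → 0
r = 26: none → 0
r = 27: none → 0
Cross-inversions: 2 + 0 + 0 + 0 + 0 + 0 = 2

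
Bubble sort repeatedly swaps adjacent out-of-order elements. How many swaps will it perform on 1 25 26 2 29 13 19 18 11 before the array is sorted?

Minimum adjacent swaps = number of inversions (each swap of adjacent out-of-order elements removes one inversion and no swap can remove more).
Count inversions — for each element, later elements that are smaller:
1: none → 0
25: 2, 13, 19, 18, 11 → 5
26: 2, 13, 19, 18, 11 → 5
2: none → 0
29: 13, 19, 18, 11 → 4
13: 11 → 1
19: 18, 11 → 2
18: 11 → 1
11: none → 0
Total inversions: 0 + 5 + 5 + 0 + 4 + 1 + 2 + 1 + 0 = 18

18 swaps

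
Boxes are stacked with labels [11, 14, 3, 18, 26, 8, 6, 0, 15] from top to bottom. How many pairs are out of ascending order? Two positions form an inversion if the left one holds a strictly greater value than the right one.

Sweep left to right; for each value list the smaller values that follow it:
11 → 3, 8, 6, 0 → 4
14 → 3, 8, 6, 0 → 4
3 → 0 → 1
18 → 8, 6, 0, 15 → 4
26 → 8, 6, 0, 15 → 4
8 → 6, 0 → 2
6 → 0 → 1
0 → none → 0
15 → none → 0
Sum: 4 + 4 + 1 + 4 + 4 + 2 + 1 + 0 + 0 = 20

20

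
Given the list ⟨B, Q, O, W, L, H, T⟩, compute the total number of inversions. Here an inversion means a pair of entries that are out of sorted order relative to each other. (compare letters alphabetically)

9

Out-of-order index pairs (1-indexed):
(2,3): Q > O
(2,5): Q > L
(2,6): Q > H
(3,5): O > L
(3,6): O > H
(4,5): W > L
(4,6): W > H
(4,7): W > T
(5,6): L > H
That's 9 pairs.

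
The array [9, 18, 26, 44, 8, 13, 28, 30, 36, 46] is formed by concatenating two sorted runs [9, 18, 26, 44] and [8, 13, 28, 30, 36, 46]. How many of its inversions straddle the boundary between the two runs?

Count, for every r in R, how many entries of L exceed r:
r = 8: 9, 18, 26, 44 → 4
r = 13: 18, 26, 44 → 3
r = 28: 44 → 1
r = 30: 44 → 1
r = 36: 44 → 1
r = 46: none → 0
Cross-inversions: 4 + 3 + 1 + 1 + 1 + 0 = 10

There are 10 cross-inversions.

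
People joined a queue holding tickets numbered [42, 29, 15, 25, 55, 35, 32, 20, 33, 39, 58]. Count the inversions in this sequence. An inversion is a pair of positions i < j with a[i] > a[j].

Element-by-element contributions:
42: 8
29: 3
15: 0
25: 1
55: 5
35: 3
32: 1
20: 0
33: 0
39: 0
58: 0
Sum: 8 + 3 + 0 + 1 + 5 + 3 + 1 + 0 + 0 + 0 + 0 = 21

21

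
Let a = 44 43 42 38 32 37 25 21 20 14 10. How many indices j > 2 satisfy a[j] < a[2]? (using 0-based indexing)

8

The element at index 2 is 42.
Elements after it: 38, 32, 37, 25, 21, 20, 14, 10
Those smaller than 42: 38, 32, 37, 25, 21, 20, 14, 10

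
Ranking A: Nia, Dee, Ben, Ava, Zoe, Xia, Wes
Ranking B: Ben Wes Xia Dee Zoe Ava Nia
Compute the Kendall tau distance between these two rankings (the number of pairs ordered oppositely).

15 discordant pairs

Assign each item its position (1..7) in the first ordering, then rewrite the second ordering as that position sequence:
positions: Nia→1, Dee→2, Ben→3, Ava→4, Zoe→5, Xia→6, Wes→7
second ordering as positions: [3, 7, 6, 2, 5, 4, 1]
Discordant pairs = inversions in this position sequence.
3: 2, 1 → 2
7: 6, 2, 5, 4, 1 → 5
6: 2, 5, 4, 1 → 4
2: 1 → 1
5: 4, 1 → 2
4: 1 → 1
1: 0
Total: 2 + 5 + 4 + 1 + 2 + 1 + 0 = 15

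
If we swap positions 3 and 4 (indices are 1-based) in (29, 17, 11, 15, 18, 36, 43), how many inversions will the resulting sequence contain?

7

Positions 3 and 4 hold 11 and 15; after swapping, the array is [29, 17, 15, 11, 18, 36, 43].
For each element, count later entries that are smaller:
29 → 17, 15, 11, 18 → 4
17 → 15, 11 → 2
15 → 11 → 1
11 → none → 0
18 → none → 0
36 → none → 0
43 → none → 0
Sum: 4 + 2 + 1 + 0 + 0 + 0 + 0 = 7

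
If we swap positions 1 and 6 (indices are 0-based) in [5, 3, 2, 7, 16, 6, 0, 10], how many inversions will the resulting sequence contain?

Positions 1 and 6 hold 3 and 0; after swapping, the array is [5, 0, 2, 7, 16, 6, 3, 10].
For each element, count later entries that are smaller:
5 → 0, 2, 3 → 3
0 → none → 0
2 → none → 0
7 → 6, 3 → 2
16 → 6, 3, 10 → 3
6 → 3 → 1
3 → none → 0
10 → none → 0
Sum: 3 + 0 + 0 + 2 + 3 + 1 + 0 + 0 = 9

9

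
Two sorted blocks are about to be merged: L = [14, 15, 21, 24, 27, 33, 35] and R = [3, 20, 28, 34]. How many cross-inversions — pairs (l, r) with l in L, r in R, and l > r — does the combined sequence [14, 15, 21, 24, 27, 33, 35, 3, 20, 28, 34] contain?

15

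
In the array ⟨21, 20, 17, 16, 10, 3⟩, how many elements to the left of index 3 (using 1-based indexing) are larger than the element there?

The element at index 3 is 17.
Elements before it: 21, 20
Those larger than 17: 21, 20

2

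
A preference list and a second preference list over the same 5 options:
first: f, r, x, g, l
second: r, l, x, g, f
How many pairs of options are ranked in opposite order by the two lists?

Pairs: 6

Assign each item its position (1..5) in the first ordering, then rewrite the second ordering as that position sequence:
positions: f→1, r→2, x→3, g→4, l→5
second ordering as positions: [2, 5, 3, 4, 1]
Discordant pairs = inversions in this position sequence.
2: 1 → 1
5: 3, 4, 1 → 3
3: 1 → 1
4: 1 → 1
1: 0
Total: 1 + 3 + 1 + 1 + 0 = 6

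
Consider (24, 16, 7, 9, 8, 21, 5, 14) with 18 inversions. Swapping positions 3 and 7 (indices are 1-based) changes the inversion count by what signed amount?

Positions 3 and 7 hold 7 and 5; after swapping, the array is [24, 16, 5, 9, 8, 21, 7, 14].
Count, for each position, how many later elements it exceeds:
24 → 16, 5, 9, 8, 21, 7, 14 → 7
16 → 5, 9, 8, 7, 14 → 5
5 → none → 0
9 → 8, 7 → 2
8 → 7 → 1
21 → 7, 14 → 2
7 → none → 0
14 → none → 0
Sum: 7 + 5 + 0 + 2 + 1 + 2 + 0 + 0 = 17
Change: 17 − 18 = -1

-1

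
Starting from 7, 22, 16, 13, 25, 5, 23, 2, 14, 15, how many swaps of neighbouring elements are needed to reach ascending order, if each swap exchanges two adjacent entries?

Minimum adjacent swaps = number of inversions (each swap of adjacent out-of-order elements removes one inversion and no swap can remove more).
Count inversions — for each element, later elements that are smaller:
7: 5, 2 → 2
22: 16, 13, 5, 2, 14, 15 → 6
16: 13, 5, 2, 14, 15 → 5
13: 5, 2 → 2
25: 5, 23, 2, 14, 15 → 5
5: 2 → 1
23: 2, 14, 15 → 3
2: none → 0
14: none → 0
15: none → 0
Total inversions: 2 + 6 + 5 + 2 + 5 + 1 + 3 + 0 + 0 + 0 = 24

24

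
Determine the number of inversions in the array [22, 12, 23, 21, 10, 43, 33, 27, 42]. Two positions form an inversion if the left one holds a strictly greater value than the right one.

Out-of-order pairs: 11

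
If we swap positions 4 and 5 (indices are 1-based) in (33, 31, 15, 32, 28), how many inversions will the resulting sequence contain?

Positions 4 and 5 hold 32 and 28; after swapping, the array is [33, 31, 15, 28, 32].
Sweep left to right; for each value list the smaller values that follow it:
33 → 31, 15, 28, 32 → 4
31 → 15, 28 → 2
15 → none → 0
28 → none → 0
32 → none → 0
Sum: 4 + 2 + 0 + 0 + 0 = 6

Inversions: 6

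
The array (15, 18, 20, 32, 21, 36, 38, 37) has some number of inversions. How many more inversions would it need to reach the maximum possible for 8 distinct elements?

26

Maximum inversions for 8 distinct elements is C(8, 2) = 8·7/2 = 28.
Current inversions — for each element, count later smaller elements:
15: 0
18: 0
20: 0
32: 1
21: 0
36: 0
38: 1
37: 0
Current total: 0 + 0 + 0 + 1 + 0 + 0 + 1 + 0 = 2
Shortfall: 28 − 2 = 26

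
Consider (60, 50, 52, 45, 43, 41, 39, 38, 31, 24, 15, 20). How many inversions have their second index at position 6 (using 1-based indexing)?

5 such elements

The element at index 6 is 41.
Elements before it: 60, 50, 52, 45, 43
Those larger than 41: 60, 50, 52, 45, 43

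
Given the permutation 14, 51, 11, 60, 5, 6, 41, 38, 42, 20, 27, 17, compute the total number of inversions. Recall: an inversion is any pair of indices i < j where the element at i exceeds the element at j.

Sweep left to right; for each value list the smaller values that follow it:
14: 3
51: 9
11: 2
60: 8
5: 0
6: 0
41: 4
38: 3
42: 3
20: 1
27: 1
17: 0
Sum: 3 + 9 + 2 + 8 + 0 + 0 + 4 + 3 + 3 + 1 + 1 + 0 = 34

34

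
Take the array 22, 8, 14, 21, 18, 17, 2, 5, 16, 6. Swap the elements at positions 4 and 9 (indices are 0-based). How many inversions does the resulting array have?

26 inversions

Positions 4 and 9 hold 18 and 6; after swapping, the array is [22, 8, 14, 21, 6, 17, 2, 5, 16, 18].
Count, for each position, how many later elements it exceeds:
22: 9
8: 3
14: 3
21: 6
6: 2
17: 3
2: 0
5: 0
16: 0
18: 0
Sum: 9 + 3 + 3 + 6 + 2 + 3 + 0 + 0 + 0 + 0 = 26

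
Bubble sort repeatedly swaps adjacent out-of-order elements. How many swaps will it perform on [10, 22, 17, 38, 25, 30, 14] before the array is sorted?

Each adjacent swap fixes exactly one inversion, so the minimum swap count equals the number of inversions.
Count inversions — for each element, later elements that are smaller:
10: none → 0
22: 17, 14 → 2
17: 14 → 1
38: 25, 30, 14 → 3
25: 14 → 1
30: 14 → 1
14: none → 0
Total inversions: 0 + 2 + 1 + 3 + 1 + 1 + 0 = 8

Swaps: 8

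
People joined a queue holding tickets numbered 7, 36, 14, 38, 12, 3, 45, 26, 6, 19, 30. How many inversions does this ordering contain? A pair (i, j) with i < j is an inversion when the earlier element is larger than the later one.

26

Element-by-element contributions:
7: 2
36: 7
14: 3
38: 6
12: 2
3: 0
45: 4
26: 2
6: 0
19: 0
30: 0
Sum: 2 + 7 + 3 + 6 + 2 + 0 + 4 + 2 + 0 + 0 + 0 = 26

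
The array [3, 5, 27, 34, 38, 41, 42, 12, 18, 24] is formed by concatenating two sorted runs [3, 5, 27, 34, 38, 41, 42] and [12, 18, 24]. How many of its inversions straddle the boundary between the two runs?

Cross-inversions: 15

Take each right-half value and tally the left-half values above it:
r = 12: 27, 34, 38, 41, 42 → 5
r = 18: 27, 34, 38, 41, 42 → 5
r = 24: 27, 34, 38, 41, 42 → 5
Cross-inversions: 5 + 5 + 5 = 15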